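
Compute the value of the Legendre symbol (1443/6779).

1

Both 1443 ≡ 3 and 6779 ≡ 3 (mod 4), so reciprocity gives (1443/6779) = -(6779/1443). Reduce: 6779 ≡ 1007 (mod 1443). Now have -(1007/1443).
Both 1007 ≡ 3 and 1443 ≡ 3 (mod 4), so reciprocity gives (1007/1443) = -(1443/1007). Reduce: 1443 ≡ 436 (mod 1007). Now have (436/1007).
Factor out 2: 436 = 2^2·109. Since 1007 ≡ 7 (mod 8), (2/1007) = +1, and (2/1007)^2 = +1. Now have (109/1007).
109 ≡ 1 (mod 4), so quadratic reciprocity gives (109/1007) = (1007/109). Reduce: 1007 ≡ 26 (mod 109). Now have (26/109).
Factor out 2: 26 = 2·13. Since 109 ≡ 5 (mod 8), (2/109) = -1. Now have -(13/109).
13 ≡ 1 (mod 4), so quadratic reciprocity gives (13/109) = (109/13). Reduce: 109 ≡ 5 (mod 13). Now have -(5/13).
5 ≡ 1 (mod 4), so quadratic reciprocity gives (5/13) = (13/5). Reduce: 13 ≡ 3 (mod 5). Now have -(3/5).
5 ≡ 1 (mod 4), so quadratic reciprocity gives (3/5) = (5/3). Reduce: 5 ≡ 2 (mod 3). Now have -(2/3).
Factor out 2: 2 = 2. Since 3 ≡ 3 (mod 8), (2/3) = -1. Now have (1/3).
(1/3) = 1. Collecting the sign factors: 1.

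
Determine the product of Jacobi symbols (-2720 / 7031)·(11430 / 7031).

1

By multiplicativity, (-2720·11430 / 7031) = (-2720 / 7031)·(11430 / 7031).
First factor (-2720 / 7031):
Pull out -1: (-2720 / 7031) = (-1 / 7031)·(2720 / 7031). Since 7031 ≡ 3 (mod 4), (-1 / 7031) = -1. Now have -(2720 / 7031).
Factor out 2: 2720 = 2^5·85. Since 7031 ≡ 7 (mod 8), (2 / 7031) = +1, and (2 / 7031)^5 = +1. Now have -(85 / 7031).
85 ≡ 1 (mod 4), so quadratic reciprocity gives (85 / 7031) = (7031 / 85). Reduce: 7031 ≡ 61 (mod 85). Now have -(61 / 85).
61 ≡ 1 (mod 4), so quadratic reciprocity gives (61 / 85) = (85 / 61). Reduce: 85 ≡ 24 (mod 61). Now have -(24 / 61).
Factor out 2: 24 = 2^3·3. Since 61 ≡ 5 (mod 8), (2 / 61) = -1, and (2 / 61)^3 = -1. Now have (3 / 61).
61 ≡ 1 (mod 4), so quadratic reciprocity gives (3 / 61) = (61 / 3). Reduce: 61 ≡ 1 (mod 3). Now have (1 / 3).
(1 / 3) = 1. Collecting the sign factors: 1.
Second factor (11430 / 7031):
Reduce the numerator: 11430 ≡ 4399 (mod 7031), so (11430 / 7031) = (4399 / 7031).
Both 4399 ≡ 3 and 7031 ≡ 3 (mod 4), so reciprocity gives (4399 / 7031) = -(7031 / 4399). Reduce: 7031 ≡ 2632 (mod 4399). Now have -(2632 / 4399).
Factor out 2: 2632 = 2^3·329. Since 4399 ≡ 7 (mod 8), (2 / 4399) = +1, and (2 / 4399)^3 = +1. Now have -(329 / 4399).
329 ≡ 1 (mod 4), so quadratic reciprocity gives (329 / 4399) = (4399 / 329). Reduce: 4399 ≡ 122 (mod 329). Now have -(122 / 329).
Factor out 2: 122 = 2·61. Since 329 ≡ 1 (mod 8), (2 / 329) = +1. Now have -(61 / 329).
61 ≡ 1 (mod 4), so quadratic reciprocity gives (61 / 329) = (329 / 61). Reduce: 329 ≡ 24 (mod 61). Now have -(24 / 61).
Factor out 2: 24 = 2^3·3. Since 61 ≡ 5 (mod 8), (2 / 61) = -1, and (2 / 61)^3 = -1. Now have (3 / 61).
61 ≡ 1 (mod 4), so quadratic reciprocity gives (3 / 61) = (61 / 3). Reduce: 61 ≡ 1 (mod 3). Now have (1 / 3).
(1 / 3) = 1. Collecting the sign factors: 1.
Product: (1)·(1) = 1.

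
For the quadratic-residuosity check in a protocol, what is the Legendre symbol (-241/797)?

-1

Pull out -1: (-241/797) = (-1/797)·(241/797). Since 797 ≡ 1 (mod 4), (-1/797) = +1. Now have (241/797).
241 ≡ 1 (mod 4), so quadratic reciprocity gives (241/797) = (797/241). Reduce: 797 ≡ 74 (mod 241). Now have (74/241).
Factor out 2: 74 = 2·37. Since 241 ≡ 1 (mod 8), (2/241) = +1. Now have (37/241).
37 ≡ 1 (mod 4), so quadratic reciprocity gives (37/241) = (241/37). Reduce: 241 ≡ 19 (mod 37). Now have (19/37).
37 ≡ 1 (mod 4), so quadratic reciprocity gives (19/37) = (37/19). Reduce: 37 ≡ 18 (mod 19). Now have (18/19).
Factor out 2: 18 = 2·9. Since 19 ≡ 3 (mod 8), (2/19) = -1. Now have -(9/19).
9 ≡ 1 (mod 4), so quadratic reciprocity gives (9/19) = (19/9). Reduce: 19 ≡ 1 (mod 9). Now have -(1/9).
(1/9) = 1. Collecting the sign factors: -1.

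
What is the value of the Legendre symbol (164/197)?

(164/197)
  = (41/197)    [197 ≡ 5 mod 8 ⇒ (2/197)^2 = +1]
  = (197/41)    [QR: 41 ≡ 1 mod 4, sign kept]
  = (33/41)    [197 ≡ 33 mod 41]
  = (41/33)    [QR: 33 ≡ 1 mod 4, sign kept]
  = (8/33)    [41 ≡ 8 mod 33]
  = (1/33)    [33 ≡ 1 mod 8 ⇒ (2/33)^3 = +1]
  = 1    [(1/33) = 1]

1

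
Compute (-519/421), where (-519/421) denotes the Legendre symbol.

(-519/421)
  = (519/421)    [421 ≡ 1 mod 4 ⇒ (-1/421) = +1]
  = (98/421)    [519 ≡ 98 mod 421]
  = -(49/421)    [421 ≡ 5 mod 8 ⇒ (2/421) = -1]
  = -(421/49)    [QR: 49 ≡ 1 mod 4, sign kept]
  = -(29/49)    [421 ≡ 29 mod 49]
  = -(49/29)    [QR: 29 ≡ 1 mod 4, sign kept]
  = -(20/29)    [49 ≡ 20 mod 29]
  = -(5/29)    [29 ≡ 5 mod 8 ⇒ (2/29)^2 = +1]
  = -(29/5)    [QR: 5 ≡ 1 mod 4, sign kept]
  = -(4/5)    [29 ≡ 4 mod 5]
  = -(1/5)    [5 ≡ 5 mod 8 ⇒ (2/5)^2 = +1]
  = -1    [(1/5) = 1]

-1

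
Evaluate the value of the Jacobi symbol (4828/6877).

Factor out 2: 4828 = 2^2·1207. Since 6877 ≡ 5 (mod 8), (2/6877) = -1, and (2/6877)^2 = +1. Now have (1207/6877).
6877 ≡ 1 (mod 4), so quadratic reciprocity gives (1207/6877) = (6877/1207). Reduce: 6877 ≡ 842 (mod 1207). Now have (842/1207).
Factor out 2: 842 = 2·421. Since 1207 ≡ 7 (mod 8), (2/1207) = +1. Now have (421/1207).
421 ≡ 1 (mod 4), so quadratic reciprocity gives (421/1207) = (1207/421). Reduce: 1207 ≡ 365 (mod 421). Now have (365/421).
365 ≡ 1 (mod 4), so quadratic reciprocity gives (365/421) = (421/365). Reduce: 421 ≡ 56 (mod 365). Now have (56/365).
Factor out 2: 56 = 2^3·7. Since 365 ≡ 5 (mod 8), (2/365) = -1, and (2/365)^3 = -1. Now have -(7/365).
365 ≡ 1 (mod 4), so quadratic reciprocity gives (7/365) = (365/7). Reduce: 365 ≡ 1 (mod 7). Now have -(1/7).
(1/7) = 1. Collecting the sign factors: -1.

-1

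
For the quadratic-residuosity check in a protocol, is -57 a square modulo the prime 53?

(-57/53)
  = (49/53)    [-57 ≡ 49 mod 53]
  = (53/49)    [QR: 49 ≡ 1 mod 4, sign kept]
  = (4/49)    [53 ≡ 4 mod 49]
  = (1/49)    [49 ≡ 1 mod 8 ⇒ (2/49)^2 = +1]
  = 1    [(1/49) = 1]
(-57/53) = 1, and 53 is prime, so -57 is a quadratic residue mod 53.

yes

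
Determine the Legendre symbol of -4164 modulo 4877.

1

(-4164|4877)
  = (713|4877)    [-4164 ≡ 713 mod 4877]
  = (4877|713)    [QR: 713 ≡ 1 mod 4, sign kept]
  = (599|713)    [4877 ≡ 599 mod 713]
  = (713|599)    [QR: 713 ≡ 1 mod 4, sign kept]
  = (114|599)    [713 ≡ 114 mod 599]
  = (57|599)    [599 ≡ 7 mod 8 ⇒ (2|599) = +1]
  = (599|57)    [QR: 57 ≡ 1 mod 4, sign kept]
  = (29|57)    [599 ≡ 29 mod 57]
  = (57|29)    [QR: 29 ≡ 1 mod 4, sign kept]
  = (28|29)    [57 ≡ 28 mod 29]
  = (7|29)    [29 ≡ 5 mod 8 ⇒ (2|29)^2 = +1]
  = (29|7)    [QR: 29 ≡ 1 mod 4, sign kept]
  = (1|7)    [29 ≡ 1 mod 7]
  = 1    [(1|7) = 1]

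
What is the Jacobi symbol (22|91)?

1

Factor out 2: 22 = 2·11. Since 91 ≡ 3 (mod 8), (2|91) = -1. Now have -(11|91).
Both 11 ≡ 3 and 91 ≡ 3 (mod 4), so reciprocity gives (11|91) = -(91|11). Reduce: 91 ≡ 3 (mod 11). Now have (3|11).
Both 3 ≡ 3 and 11 ≡ 3 (mod 4), so reciprocity gives (3|11) = -(11|3). Reduce: 11 ≡ 2 (mod 3). Now have -(2|3).
Factor out 2: 2 = 2. Since 3 ≡ 3 (mod 8), (2|3) = -1. Now have (1|3).
(1|3) = 1. Collecting the sign factors: 1.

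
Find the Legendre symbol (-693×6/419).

-1

By multiplicativity, (-693·6/419) = (-693/419)·(6/419).
First factor (-693/419):
Reduce the numerator: -693 ≡ 145 (mod 419), so (-693/419) = (145/419).
145 ≡ 1 (mod 4), so quadratic reciprocity gives (145/419) = (419/145). Reduce: 419 ≡ 129 (mod 145). Now have (129/145).
129 ≡ 1 (mod 4), so quadratic reciprocity gives (129/145) = (145/129). Reduce: 145 ≡ 16 (mod 129). Now have (16/129).
Factor out 2: 16 = 2^4. Since 129 ≡ 1 (mod 8), (2/129) = +1, and (2/129)^4 = +1. Now have (1/129).
(1/129) = 1. Collecting the sign factors: 1.
Second factor (6/419):
Factor out 2: 6 = 2·3. Since 419 ≡ 3 (mod 8), (2/419) = -1. Now have -(3/419).
Both 3 ≡ 3 and 419 ≡ 3 (mod 4), so reciprocity gives (3/419) = -(419/3). Reduce: 419 ≡ 2 (mod 3). Now have (2/3).
Factor out 2: 2 = 2. Since 3 ≡ 3 (mod 8), (2/3) = -1. Now have -(1/3).
(1/3) = 1. Collecting the sign factors: -1.
Product: (1)·(-1) = -1.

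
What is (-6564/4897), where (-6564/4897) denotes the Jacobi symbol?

1

(-6564/4897)
  = (3230/4897)    [-6564 ≡ 3230 mod 4897]
  = (1615/4897)    [4897 ≡ 1 mod 8 ⇒ (2/4897) = +1]
  = (4897/1615)    [QR: 4897 ≡ 1 mod 4, sign kept]
  = (52/1615)    [4897 ≡ 52 mod 1615]
  = (13/1615)    [1615 ≡ 7 mod 8 ⇒ (2/1615)^2 = +1]
  = (1615/13)    [QR: 13 ≡ 1 mod 4, sign kept]
  = (3/13)    [1615 ≡ 3 mod 13]
  = (13/3)    [QR: 13 ≡ 1 mod 4, sign kept]
  = (1/3)    [13 ≡ 1 mod 3]
  = 1    [(1/3) = 1]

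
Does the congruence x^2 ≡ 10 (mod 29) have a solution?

(10/29)
  = -(5/29)    [29 ≡ 5 mod 8 ⇒ (2/29) = -1]
  = -(29/5)    [QR: 5 ≡ 1 mod 4, sign kept]
  = -(4/5)    [29 ≡ 4 mod 5]
  = -(1/5)    [5 ≡ 5 mod 8 ⇒ (2/5)^2 = +1]
  = -1    [(1/5) = 1]
(10/29) = -1, and 29 is prime, so 10 is not a quadratic residue mod 29.

no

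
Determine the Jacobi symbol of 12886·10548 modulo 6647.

By multiplicativity, (12886·10548 / 6647) = (12886 / 6647)·(10548 / 6647).
First factor (12886 / 6647):
Reduce the numerator: 12886 ≡ 6239 (mod 6647), so (12886 / 6647) = (6239 / 6647).
Both 6239 ≡ 3 and 6647 ≡ 3 (mod 4), so reciprocity gives (6239 / 6647) = -(6647 / 6239). Reduce: 6647 ≡ 408 (mod 6239). Now have -(408 / 6239).
Factor out 2: 408 = 2^3·51. Since 6239 ≡ 7 (mod 8), (2 / 6239) = +1, and (2 / 6239)^3 = +1. Now have -(51 / 6239).
Both 51 ≡ 3 and 6239 ≡ 3 (mod 4), so reciprocity gives (51 / 6239) = -(6239 / 51). Reduce: 6239 ≡ 17 (mod 51). Now have (17 / 51).
17 ≡ 1 (mod 4), so quadratic reciprocity gives (17 / 51) = (51 / 17). Reduce: 51 ≡ 0 (mod 17). Now have (0 / 17).
The numerator is now 0 with denominator 17 > 1: the symbol is 0.
Second factor (10548 / 6647):
Reduce the numerator: 10548 ≡ 3901 (mod 6647), so (10548 / 6647) = (3901 / 6647).
3901 ≡ 1 (mod 4), so quadratic reciprocity gives (3901 / 6647) = (6647 / 3901). Reduce: 6647 ≡ 2746 (mod 3901). Now have (2746 / 3901).
Factor out 2: 2746 = 2·1373. Since 3901 ≡ 5 (mod 8), (2 / 3901) = -1. Now have -(1373 / 3901).
1373 ≡ 1 (mod 4), so quadratic reciprocity gives (1373 / 3901) = (3901 / 1373). Reduce: 3901 ≡ 1155 (mod 1373). Now have -(1155 / 1373).
1373 ≡ 1 (mod 4), so quadratic reciprocity gives (1155 / 1373) = (1373 / 1155). Reduce: 1373 ≡ 218 (mod 1155). Now have -(218 / 1155).
Factor out 2: 218 = 2·109. Since 1155 ≡ 3 (mod 8), (2 / 1155) = -1. Now have (109 / 1155).
109 ≡ 1 (mod 4), so quadratic reciprocity gives (109 / 1155) = (1155 / 109). Reduce: 1155 ≡ 65 (mod 109). Now have (65 / 109).
65 ≡ 1 (mod 4), so quadratic reciprocity gives (65 / 109) = (109 / 65). Reduce: 109 ≡ 44 (mod 65). Now have (44 / 65).
Factor out 2: 44 = 2^2·11. Since 65 ≡ 1 (mod 8), (2 / 65) = +1, and (2 / 65)^2 = +1. Now have (11 / 65).
65 ≡ 1 (mod 4), so quadratic reciprocity gives (11 / 65) = (65 / 11). Reduce: 65 ≡ 10 (mod 11). Now have (10 / 11).
Factor out 2: 10 = 2·5. Since 11 ≡ 3 (mod 8), (2 / 11) = -1. Now have -(5 / 11).
5 ≡ 1 (mod 4), so quadratic reciprocity gives (5 / 11) = (11 / 5). Reduce: 11 ≡ 1 (mod 5). Now have -(1 / 5).
(1 / 5) = 1. Collecting the sign factors: -1.
Product: (0)·(-1) = 0.

0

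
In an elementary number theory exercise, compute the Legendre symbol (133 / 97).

1

Reduce the numerator: 133 ≡ 36 (mod 97), so (133 / 97) = (36 / 97).
Factor out 2: 36 = 2^2·9. Since 97 ≡ 1 (mod 8), (2 / 97) = +1, and (2 / 97)^2 = +1. Now have (9 / 97).
9 ≡ 1 (mod 4), so quadratic reciprocity gives (9 / 97) = (97 / 9). Reduce: 97 ≡ 7 (mod 9). Now have (7 / 9).
9 ≡ 1 (mod 4), so quadratic reciprocity gives (7 / 9) = (9 / 7). Reduce: 9 ≡ 2 (mod 7). Now have (2 / 7).
Factor out 2: 2 = 2. Since 7 ≡ 7 (mod 8), (2 / 7) = +1. Now have (1 / 7).
(1 / 7) = 1. Collecting the sign factors: 1.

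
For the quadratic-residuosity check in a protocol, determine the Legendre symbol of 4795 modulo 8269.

1

(4795/8269)
  = (8269/4795)    [QR: 8269 ≡ 1 mod 4, sign kept]
  = (3474/4795)    [8269 ≡ 3474 mod 4795]
  = -(1737/4795)    [4795 ≡ 3 mod 8 ⇒ (2/4795) = -1]
  = -(4795/1737)    [QR: 1737 ≡ 1 mod 4, sign kept]
  = -(1321/1737)    [4795 ≡ 1321 mod 1737]
  = -(1737/1321)    [QR: 1321 ≡ 1 mod 4, sign kept]
  = -(416/1321)    [1737 ≡ 416 mod 1321]
  = -(13/1321)    [1321 ≡ 1 mod 8 ⇒ (2/1321)^5 = +1]
  = -(1321/13)    [QR: 13 ≡ 1 mod 4, sign kept]
  = -(8/13)    [1321 ≡ 8 mod 13]
  = (1/13)    [13 ≡ 5 mod 8 ⇒ (2/13)^3 = -1]
  = 1    [(1/13) = 1]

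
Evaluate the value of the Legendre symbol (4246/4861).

Factor out 2: 4246 = 2·2123. Since 4861 ≡ 5 (mod 8), (2/4861) = -1. Now have -(2123/4861).
4861 ≡ 1 (mod 4), so quadratic reciprocity gives (2123/4861) = (4861/2123). Reduce: 4861 ≡ 615 (mod 2123). Now have -(615/2123).
Both 615 ≡ 3 and 2123 ≡ 3 (mod 4), so reciprocity gives (615/2123) = -(2123/615). Reduce: 2123 ≡ 278 (mod 615). Now have (278/615).
Factor out 2: 278 = 2·139. Since 615 ≡ 7 (mod 8), (2/615) = +1. Now have (139/615).
Both 139 ≡ 3 and 615 ≡ 3 (mod 4), so reciprocity gives (139/615) = -(615/139). Reduce: 615 ≡ 59 (mod 139). Now have -(59/139).
Both 59 ≡ 3 and 139 ≡ 3 (mod 4), so reciprocity gives (59/139) = -(139/59). Reduce: 139 ≡ 21 (mod 59). Now have (21/59).
21 ≡ 1 (mod 4), so quadratic reciprocity gives (21/59) = (59/21). Reduce: 59 ≡ 17 (mod 21). Now have (17/21).
17 ≡ 1 (mod 4), so quadratic reciprocity gives (17/21) = (21/17). Reduce: 21 ≡ 4 (mod 17). Now have (4/17).
Factor out 2: 4 = 2^2. Since 17 ≡ 1 (mod 8), (2/17) = +1, and (2/17)^2 = +1. Now have (1/17).
(1/17) = 1. Collecting the sign factors: 1.

1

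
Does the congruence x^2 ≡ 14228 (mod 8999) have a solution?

(14228/8999)
  = (5229/8999)    [14228 ≡ 5229 mod 8999]
  = (8999/5229)    [QR: 5229 ≡ 1 mod 4, sign kept]
  = (3770/5229)    [8999 ≡ 3770 mod 5229]
  = -(1885/5229)    [5229 ≡ 5 mod 8 ⇒ (2/5229) = -1]
  = -(5229/1885)    [QR: 1885 ≡ 1 mod 4, sign kept]
  = -(1459/1885)    [5229 ≡ 1459 mod 1885]
  = -(1885/1459)    [QR: 1885 ≡ 1 mod 4, sign kept]
  = -(426/1459)    [1885 ≡ 426 mod 1459]
  = (213/1459)    [1459 ≡ 3 mod 8 ⇒ (2/1459) = -1]
  = (1459/213)    [QR: 213 ≡ 1 mod 4, sign kept]
  = (181/213)    [1459 ≡ 181 mod 213]
  = (213/181)    [QR: 181 ≡ 1 mod 4, sign kept]
  = (32/181)    [213 ≡ 32 mod 181]
  = -(1/181)    [181 ≡ 5 mod 8 ⇒ (2/181)^5 = -1]
  = -1    [(1/181) = 1]
The Legendre symbol is -1, so x^2 ≡ 14228 (mod 8999) has no solution.

no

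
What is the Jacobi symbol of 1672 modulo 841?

Reduce the numerator: 1672 ≡ 831 (mod 841), so (1672|841) = (831|841).
841 ≡ 1 (mod 4), so quadratic reciprocity gives (831|841) = (841|831). Reduce: 841 ≡ 10 (mod 831). Now have (10|831).
Factor out 2: 10 = 2·5. Since 831 ≡ 7 (mod 8), (2|831) = +1. Now have (5|831).
5 ≡ 1 (mod 4), so quadratic reciprocity gives (5|831) = (831|5). Reduce: 831 ≡ 1 (mod 5). Now have (1|5).
(1|5) = 1. Collecting the sign factors: 1.

1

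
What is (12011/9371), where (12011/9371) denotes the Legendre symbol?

1

Reduce the numerator: 12011 ≡ 2640 (mod 9371), so (12011/9371) = (2640/9371).
Factor out 2: 2640 = 2^4·165. Since 9371 ≡ 3 (mod 8), (2/9371) = -1, and (2/9371)^4 = +1. Now have (165/9371).
165 ≡ 1 (mod 4), so quadratic reciprocity gives (165/9371) = (9371/165). Reduce: 9371 ≡ 131 (mod 165). Now have (131/165).
165 ≡ 1 (mod 4), so quadratic reciprocity gives (131/165) = (165/131). Reduce: 165 ≡ 34 (mod 131). Now have (34/131).
Factor out 2: 34 = 2·17. Since 131 ≡ 3 (mod 8), (2/131) = -1. Now have -(17/131).
17 ≡ 1 (mod 4), so quadratic reciprocity gives (17/131) = (131/17). Reduce: 131 ≡ 12 (mod 17). Now have -(12/17).
Factor out 2: 12 = 2^2·3. Since 17 ≡ 1 (mod 8), (2/17) = +1, and (2/17)^2 = +1. Now have -(3/17).
17 ≡ 1 (mod 4), so quadratic reciprocity gives (3/17) = (17/3). Reduce: 17 ≡ 2 (mod 3). Now have -(2/3).
Factor out 2: 2 = 2. Since 3 ≡ 3 (mod 8), (2/3) = -1. Now have (1/3).
(1/3) = 1. Collecting the sign factors: 1.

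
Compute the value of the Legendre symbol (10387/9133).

Reduce the numerator: 10387 ≡ 1254 (mod 9133), so (10387/9133) = (1254/9133).
Factor out 2: 1254 = 2·627. Since 9133 ≡ 5 (mod 8), (2/9133) = -1. Now have -(627/9133).
9133 ≡ 1 (mod 4), so quadratic reciprocity gives (627/9133) = (9133/627). Reduce: 9133 ≡ 355 (mod 627). Now have -(355/627).
Both 355 ≡ 3 and 627 ≡ 3 (mod 4), so reciprocity gives (355/627) = -(627/355). Reduce: 627 ≡ 272 (mod 355). Now have (272/355).
Factor out 2: 272 = 2^4·17. Since 355 ≡ 3 (mod 8), (2/355) = -1, and (2/355)^4 = +1. Now have (17/355).
17 ≡ 1 (mod 4), so quadratic reciprocity gives (17/355) = (355/17). Reduce: 355 ≡ 15 (mod 17). Now have (15/17).
17 ≡ 1 (mod 4), so quadratic reciprocity gives (15/17) = (17/15). Reduce: 17 ≡ 2 (mod 15). Now have (2/15).
Factor out 2: 2 = 2. Since 15 ≡ 7 (mod 8), (2/15) = +1. Now have (1/15).
(1/15) = 1. Collecting the sign factors: 1.

1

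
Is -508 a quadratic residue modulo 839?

Pull out -1: (-508|839) = (-1|839)·(508|839). Since 839 ≡ 3 (mod 4), (-1|839) = -1. Now have -(508|839).
Factor out 2: 508 = 2^2·127. Since 839 ≡ 7 (mod 8), (2|839) = +1, and (2|839)^2 = +1. Now have -(127|839).
Both 127 ≡ 3 and 839 ≡ 3 (mod 4), so reciprocity gives (127|839) = -(839|127). Reduce: 839 ≡ 77 (mod 127). Now have (77|127).
77 ≡ 1 (mod 4), so quadratic reciprocity gives (77|127) = (127|77). Reduce: 127 ≡ 50 (mod 77). Now have (50|77).
Factor out 2: 50 = 2·25. Since 77 ≡ 5 (mod 8), (2|77) = -1. Now have -(25|77).
25 ≡ 1 (mod 4), so quadratic reciprocity gives (25|77) = (77|25). Reduce: 77 ≡ 2 (mod 25). Now have -(2|25).
Factor out 2: 2 = 2. Since 25 ≡ 1 (mod 8), (2|25) = +1. Now have -(1|25).
(1|25) = 1. Collecting the sign factors: -1.
(-508|839) = -1, and 839 is prime, so -508 is not a quadratic residue mod 839.

no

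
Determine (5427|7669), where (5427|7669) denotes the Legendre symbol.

7669 ≡ 1 (mod 4), so quadratic reciprocity gives (5427|7669) = (7669|5427). Reduce: 7669 ≡ 2242 (mod 5427). Now have (2242|5427).
Factor out 2: 2242 = 2·1121. Since 5427 ≡ 3 (mod 8), (2|5427) = -1. Now have -(1121|5427).
1121 ≡ 1 (mod 4), so quadratic reciprocity gives (1121|5427) = (5427|1121). Reduce: 5427 ≡ 943 (mod 1121). Now have -(943|1121).
1121 ≡ 1 (mod 4), so quadratic reciprocity gives (943|1121) = (1121|943). Reduce: 1121 ≡ 178 (mod 943). Now have -(178|943).
Factor out 2: 178 = 2·89. Since 943 ≡ 7 (mod 8), (2|943) = +1. Now have -(89|943).
89 ≡ 1 (mod 4), so quadratic reciprocity gives (89|943) = (943|89). Reduce: 943 ≡ 53 (mod 89). Now have -(53|89).
53 ≡ 1 (mod 4), so quadratic reciprocity gives (53|89) = (89|53). Reduce: 89 ≡ 36 (mod 53). Now have -(36|53).
Factor out 2: 36 = 2^2·9. Since 53 ≡ 5 (mod 8), (2|53) = -1, and (2|53)^2 = +1. Now have -(9|53).
9 ≡ 1 (mod 4), so quadratic reciprocity gives (9|53) = (53|9). Reduce: 53 ≡ 8 (mod 9). Now have -(8|9).
Factor out 2: 8 = 2^3. Since 9 ≡ 1 (mod 8), (2|9) = +1, and (2|9)^3 = +1. Now have -(1|9).
(1|9) = 1. Collecting the sign factors: -1.

-1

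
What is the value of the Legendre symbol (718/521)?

(718/521)
  = (197/521)    [718 ≡ 197 mod 521]
  = (521/197)    [QR: 197 ≡ 1 mod 4, sign kept]
  = (127/197)    [521 ≡ 127 mod 197]
  = (197/127)    [QR: 197 ≡ 1 mod 4, sign kept]
  = (70/127)    [197 ≡ 70 mod 127]
  = (35/127)    [127 ≡ 7 mod 8 ⇒ (2/127) = +1]
  = -(127/35)    [QR: both ≡ 3 mod 4, sign flips]
  = -(22/35)    [127 ≡ 22 mod 35]
  = (11/35)    [35 ≡ 3 mod 8 ⇒ (2/35) = -1]
  = -(35/11)    [QR: both ≡ 3 mod 4, sign flips]
  = -(2/11)    [35 ≡ 2 mod 11]
  = (1/11)    [11 ≡ 3 mod 8 ⇒ (2/11) = -1]
  = 1    [(1/11) = 1]

1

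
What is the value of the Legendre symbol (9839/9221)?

(9839/9221)
  = (618/9221)    [9839 ≡ 618 mod 9221]
  = -(309/9221)    [9221 ≡ 5 mod 8 ⇒ (2/9221) = -1]
  = -(9221/309)    [QR: 309 ≡ 1 mod 4, sign kept]
  = -(260/309)    [9221 ≡ 260 mod 309]
  = -(65/309)    [309 ≡ 5 mod 8 ⇒ (2/309)^2 = +1]
  = -(309/65)    [QR: 65 ≡ 1 mod 4, sign kept]
  = -(49/65)    [309 ≡ 49 mod 65]
  = -(65/49)    [QR: 49 ≡ 1 mod 4, sign kept]
  = -(16/49)    [65 ≡ 16 mod 49]
  = -(1/49)    [49 ≡ 1 mod 8 ⇒ (2/49)^4 = +1]
  = -1    [(1/49) = 1]

-1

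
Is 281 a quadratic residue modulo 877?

yes

(281|877)
  = (877|281)    [QR: 281 ≡ 1 mod 4, sign kept]
  = (34|281)    [877 ≡ 34 mod 281]
  = (17|281)    [281 ≡ 1 mod 8 ⇒ (2|281) = +1]
  = (281|17)    [QR: 17 ≡ 1 mod 4, sign kept]
  = (9|17)    [281 ≡ 9 mod 17]
  = (17|9)    [QR: 9 ≡ 1 mod 4, sign kept]
  = (8|9)    [17 ≡ 8 mod 9]
  = (1|9)    [9 ≡ 1 mod 8 ⇒ (2|9)^3 = +1]
  = 1    [(1|9) = 1]
(281|877) = 1, and 877 is prime, so 281 is a quadratic residue mod 877.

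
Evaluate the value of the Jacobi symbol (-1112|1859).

-1

(-1112|1859)
  = (747|1859)    [-1112 ≡ 747 mod 1859]
  = -(1859|747)    [QR: both ≡ 3 mod 4, sign flips]
  = -(365|747)    [1859 ≡ 365 mod 747]
  = -(747|365)    [QR: 365 ≡ 1 mod 4, sign kept]
  = -(17|365)    [747 ≡ 17 mod 365]
  = -(365|17)    [QR: 17 ≡ 1 mod 4, sign kept]
  = -(8|17)    [365 ≡ 8 mod 17]
  = -(1|17)    [17 ≡ 1 mod 8 ⇒ (2|17)^3 = +1]
  = -1    [(1|17) = 1]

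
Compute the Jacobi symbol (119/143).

-1

(119/143)
  = -(143/119)    [QR: both ≡ 3 mod 4, sign flips]
  = -(24/119)    [143 ≡ 24 mod 119]
  = -(3/119)    [119 ≡ 7 mod 8 ⇒ (2/119)^3 = +1]
  = (119/3)    [QR: both ≡ 3 mod 4, sign flips]
  = (2/3)    [119 ≡ 2 mod 3]
  = -(1/3)    [3 ≡ 3 mod 8 ⇒ (2/3) = -1]
  = -1    [(1/3) = 1]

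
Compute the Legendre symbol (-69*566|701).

By multiplicativity, (-69·566|701) = (-69|701)·(566|701).
First factor (-69|701):
(-69|701)
  = (632|701)    [-69 ≡ 632 mod 701]
  = -(79|701)    [701 ≡ 5 mod 8 ⇒ (2|701)^3 = -1]
  = -(701|79)    [QR: 701 ≡ 1 mod 4, sign kept]
  = -(69|79)    [701 ≡ 69 mod 79]
  = -(79|69)    [QR: 69 ≡ 1 mod 4, sign kept]
  = -(10|69)    [79 ≡ 10 mod 69]
  = (5|69)    [69 ≡ 5 mod 8 ⇒ (2|69) = -1]
  = (69|5)    [QR: 5 ≡ 1 mod 4, sign kept]
  = (4|5)    [69 ≡ 4 mod 5]
  = (1|5)    [5 ≡ 5 mod 8 ⇒ (2|5)^2 = +1]
  = 1    [(1|5) = 1]
Second factor (566|701):
(566|701)
  = -(283|701)    [701 ≡ 5 mod 8 ⇒ (2|701) = -1]
  = -(701|283)    [QR: 701 ≡ 1 mod 4, sign kept]
  = -(135|283)    [701 ≡ 135 mod 283]
  = (283|135)    [QR: both ≡ 3 mod 4, sign flips]
  = (13|135)    [283 ≡ 13 mod 135]
  = (135|13)    [QR: 13 ≡ 1 mod 4, sign kept]
  = (5|13)    [135 ≡ 5 mod 13]
  = (13|5)    [QR: 5 ≡ 1 mod 4, sign kept]
  = (3|5)    [13 ≡ 3 mod 5]
  = (5|3)    [QR: 5 ≡ 1 mod 4, sign kept]
  = (2|3)    [5 ≡ 2 mod 3]
  = -(1|3)    [3 ≡ 3 mod 8 ⇒ (2|3) = -1]
  = -1    [(1|3) = 1]
Product: (1)·(-1) = -1.

-1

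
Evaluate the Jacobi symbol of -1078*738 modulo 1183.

0

By multiplicativity, (-1078·738|1183) = (-1078|1183)·(738|1183).
First factor (-1078|1183):
Pull out -1: (-1078|1183) = (-1|1183)·(1078|1183). Since 1183 ≡ 3 (mod 4), (-1|1183) = -1. Now have -(1078|1183).
Factor out 2: 1078 = 2·539. Since 1183 ≡ 7 (mod 8), (2|1183) = +1. Now have -(539|1183).
Both 539 ≡ 3 and 1183 ≡ 3 (mod 4), so reciprocity gives (539|1183) = -(1183|539). Reduce: 1183 ≡ 105 (mod 539). Now have (105|539).
105 ≡ 1 (mod 4), so quadratic reciprocity gives (105|539) = (539|105). Reduce: 539 ≡ 14 (mod 105). Now have (14|105).
Factor out 2: 14 = 2·7. Since 105 ≡ 1 (mod 8), (2|105) = +1. Now have (7|105).
105 ≡ 1 (mod 4), so quadratic reciprocity gives (7|105) = (105|7). Reduce: 105 ≡ 0 (mod 7). Now have (0|7).
The numerator is now 0 with denominator 7 > 1: the symbol is 0.
Second factor (738|1183):
Factor out 2: 738 = 2·369. Since 1183 ≡ 7 (mod 8), (2|1183) = +1. Now have (369|1183).
369 ≡ 1 (mod 4), so quadratic reciprocity gives (369|1183) = (1183|369). Reduce: 1183 ≡ 76 (mod 369). Now have (76|369).
Factor out 2: 76 = 2^2·19. Since 369 ≡ 1 (mod 8), (2|369) = +1, and (2|369)^2 = +1. Now have (19|369).
369 ≡ 1 (mod 4), so quadratic reciprocity gives (19|369) = (369|19). Reduce: 369 ≡ 8 (mod 19). Now have (8|19).
Factor out 2: 8 = 2^3. Since 19 ≡ 3 (mod 8), (2|19) = -1, and (2|19)^3 = -1. Now have -(1|19).
(1|19) = 1. Collecting the sign factors: -1.
Product: (0)·(-1) = 0.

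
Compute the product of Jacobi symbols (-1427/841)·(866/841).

1

By multiplicativity, (-1427·866/841) = (-1427/841)·(866/841).
First factor (-1427/841):
Pull out -1: (-1427/841) = (-1/841)·(1427/841). Since 841 ≡ 1 (mod 4), (-1/841) = +1. Now have (1427/841).
Reduce the numerator: 1427 ≡ 586 (mod 841), so (1427/841) = (586/841).
Factor out 2: 586 = 2·293. Since 841 ≡ 1 (mod 8), (2/841) = +1. Now have (293/841).
293 ≡ 1 (mod 4), so quadratic reciprocity gives (293/841) = (841/293). Reduce: 841 ≡ 255 (mod 293). Now have (255/293).
293 ≡ 1 (mod 4), so quadratic reciprocity gives (255/293) = (293/255). Reduce: 293 ≡ 38 (mod 255). Now have (38/255).
Factor out 2: 38 = 2·19. Since 255 ≡ 7 (mod 8), (2/255) = +1. Now have (19/255).
Both 19 ≡ 3 and 255 ≡ 3 (mod 4), so reciprocity gives (19/255) = -(255/19). Reduce: 255 ≡ 8 (mod 19). Now have -(8/19).
Factor out 2: 8 = 2^3. Since 19 ≡ 3 (mod 8), (2/19) = -1, and (2/19)^3 = -1. Now have (1/19).
(1/19) = 1. Collecting the sign factors: 1.
Second factor (866/841):
Reduce the numerator: 866 ≡ 25 (mod 841), so (866/841) = (25/841).
25 ≡ 1 (mod 4), so quadratic reciprocity gives (25/841) = (841/25). Reduce: 841 ≡ 16 (mod 25). Now have (16/25).
Factor out 2: 16 = 2^4. Since 25 ≡ 1 (mod 8), (2/25) = +1, and (2/25)^4 = +1. Now have (1/25).
(1/25) = 1. Collecting the sign factors: 1.
Product: (1)·(1) = 1.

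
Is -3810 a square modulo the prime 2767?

Reduce the numerator: -3810 ≡ 1724 (mod 2767), so (-3810/2767) = (1724/2767).
Factor out 2: 1724 = 2^2·431. Since 2767 ≡ 7 (mod 8), (2/2767) = +1, and (2/2767)^2 = +1. Now have (431/2767).
Both 431 ≡ 3 and 2767 ≡ 3 (mod 4), so reciprocity gives (431/2767) = -(2767/431). Reduce: 2767 ≡ 181 (mod 431). Now have -(181/431).
181 ≡ 1 (mod 4), so quadratic reciprocity gives (181/431) = (431/181). Reduce: 431 ≡ 69 (mod 181). Now have -(69/181).
69 ≡ 1 (mod 4), so quadratic reciprocity gives (69/181) = (181/69). Reduce: 181 ≡ 43 (mod 69). Now have -(43/69).
69 ≡ 1 (mod 4), so quadratic reciprocity gives (43/69) = (69/43). Reduce: 69 ≡ 26 (mod 43). Now have -(26/43).
Factor out 2: 26 = 2·13. Since 43 ≡ 3 (mod 8), (2/43) = -1. Now have (13/43).
13 ≡ 1 (mod 4), so quadratic reciprocity gives (13/43) = (43/13). Reduce: 43 ≡ 4 (mod 13). Now have (4/13).
Factor out 2: 4 = 2^2. Since 13 ≡ 5 (mod 8), (2/13) = -1, and (2/13)^2 = +1. Now have (1/13).
(1/13) = 1. Collecting the sign factors: 1.
(-3810/2767) = 1, and 2767 is prime, so -3810 is a quadratic residue mod 2767.

yes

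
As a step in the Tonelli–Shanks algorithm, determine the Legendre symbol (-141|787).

Reduce the numerator: -141 ≡ 646 (mod 787), so (-141|787) = (646|787).
Factor out 2: 646 = 2·323. Since 787 ≡ 3 (mod 8), (2|787) = -1. Now have -(323|787).
Both 323 ≡ 3 and 787 ≡ 3 (mod 4), so reciprocity gives (323|787) = -(787|323). Reduce: 787 ≡ 141 (mod 323). Now have (141|323).
141 ≡ 1 (mod 4), so quadratic reciprocity gives (141|323) = (323|141). Reduce: 323 ≡ 41 (mod 141). Now have (41|141).
41 ≡ 1 (mod 4), so quadratic reciprocity gives (41|141) = (141|41). Reduce: 141 ≡ 18 (mod 41). Now have (18|41).
Factor out 2: 18 = 2·9. Since 41 ≡ 1 (mod 8), (2|41) = +1. Now have (9|41).
9 ≡ 1 (mod 4), so quadratic reciprocity gives (9|41) = (41|9). Reduce: 41 ≡ 5 (mod 9). Now have (5|9).
5 ≡ 1 (mod 4), so quadratic reciprocity gives (5|9) = (9|5). Reduce: 9 ≡ 4 (mod 5). Now have (4|5).
Factor out 2: 4 = 2^2. Since 5 ≡ 5 (mod 8), (2|5) = -1, and (2|5)^2 = +1. Now have (1|5).
(1|5) = 1. Collecting the sign factors: 1.

1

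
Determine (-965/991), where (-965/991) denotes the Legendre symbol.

1

Reduce the numerator: -965 ≡ 26 (mod 991), so (-965/991) = (26/991).
Factor out 2: 26 = 2·13. Since 991 ≡ 7 (mod 8), (2/991) = +1. Now have (13/991).
13 ≡ 1 (mod 4), so quadratic reciprocity gives (13/991) = (991/13). Reduce: 991 ≡ 3 (mod 13). Now have (3/13).
13 ≡ 1 (mod 4), so quadratic reciprocity gives (3/13) = (13/3). Reduce: 13 ≡ 1 (mod 3). Now have (1/3).
(1/3) = 1. Collecting the sign factors: 1.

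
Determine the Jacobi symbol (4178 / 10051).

1

(4178 / 10051)
  = -(2089 / 10051)    [10051 ≡ 3 mod 8 ⇒ (2 / 10051) = -1]
  = -(10051 / 2089)    [QR: 2089 ≡ 1 mod 4, sign kept]
  = -(1695 / 2089)    [10051 ≡ 1695 mod 2089]
  = -(2089 / 1695)    [QR: 2089 ≡ 1 mod 4, sign kept]
  = -(394 / 1695)    [2089 ≡ 394 mod 1695]
  = -(197 / 1695)    [1695 ≡ 7 mod 8 ⇒ (2 / 1695) = +1]
  = -(1695 / 197)    [QR: 197 ≡ 1 mod 4, sign kept]
  = -(119 / 197)    [1695 ≡ 119 mod 197]
  = -(197 / 119)    [QR: 197 ≡ 1 mod 4, sign kept]
  = -(78 / 119)    [197 ≡ 78 mod 119]
  = -(39 / 119)    [119 ≡ 7 mod 8 ⇒ (2 / 119) = +1]
  = (119 / 39)    [QR: both ≡ 3 mod 4, sign flips]
  = (2 / 39)    [119 ≡ 2 mod 39]
  = (1 / 39)    [39 ≡ 7 mod 8 ⇒ (2 / 39) = +1]
  = 1    [(1 / 39) = 1]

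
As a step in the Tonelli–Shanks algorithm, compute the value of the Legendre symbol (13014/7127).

Reduce the numerator: 13014 ≡ 5887 (mod 7127), so (13014/7127) = (5887/7127).
Both 5887 ≡ 3 and 7127 ≡ 3 (mod 4), so reciprocity gives (5887/7127) = -(7127/5887). Reduce: 7127 ≡ 1240 (mod 5887). Now have -(1240/5887).
Factor out 2: 1240 = 2^3·155. Since 5887 ≡ 7 (mod 8), (2/5887) = +1, and (2/5887)^3 = +1. Now have -(155/5887).
Both 155 ≡ 3 and 5887 ≡ 3 (mod 4), so reciprocity gives (155/5887) = -(5887/155). Reduce: 5887 ≡ 152 (mod 155). Now have (152/155).
Factor out 2: 152 = 2^3·19. Since 155 ≡ 3 (mod 8), (2/155) = -1, and (2/155)^3 = -1. Now have -(19/155).
Both 19 ≡ 3 and 155 ≡ 3 (mod 4), so reciprocity gives (19/155) = -(155/19). Reduce: 155 ≡ 3 (mod 19). Now have (3/19).
Both 3 ≡ 3 and 19 ≡ 3 (mod 4), so reciprocity gives (3/19) = -(19/3). Reduce: 19 ≡ 1 (mod 3). Now have -(1/3).
(1/3) = 1. Collecting the sign factors: -1.

-1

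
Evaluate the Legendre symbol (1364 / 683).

(1364 / 683)
  = (681 / 683)    [1364 ≡ 681 mod 683]
  = (683 / 681)    [QR: 681 ≡ 1 mod 4, sign kept]
  = (2 / 681)    [683 ≡ 2 mod 681]
  = (1 / 681)    [681 ≡ 1 mod 8 ⇒ (2 / 681) = +1]
  = 1    [(1 / 681) = 1]

1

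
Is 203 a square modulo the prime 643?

Both 203 ≡ 3 and 643 ≡ 3 (mod 4), so reciprocity gives (203/643) = -(643/203). Reduce: 643 ≡ 34 (mod 203). Now have -(34/203).
Factor out 2: 34 = 2·17. Since 203 ≡ 3 (mod 8), (2/203) = -1. Now have (17/203).
17 ≡ 1 (mod 4), so quadratic reciprocity gives (17/203) = (203/17). Reduce: 203 ≡ 16 (mod 17). Now have (16/17).
Factor out 2: 16 = 2^4. Since 17 ≡ 1 (mod 8), (2/17) = +1, and (2/17)^4 = +1. Now have (1/17).
(1/17) = 1. Collecting the sign factors: 1.
The Legendre symbol is 1, so x^2 ≡ 203 (mod 643) has solution.

yes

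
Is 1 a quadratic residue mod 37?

(1|37) = 1. Collecting the sign factors: 1.
The Legendre symbol is 1, so x^2 ≡ 1 (mod 37) has solution.

yes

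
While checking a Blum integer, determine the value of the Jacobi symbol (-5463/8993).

-1

(-5463/8993)
  = (3530/8993)    [-5463 ≡ 3530 mod 8993]
  = (1765/8993)    [8993 ≡ 1 mod 8 ⇒ (2/8993) = +1]
  = (8993/1765)    [QR: 1765 ≡ 1 mod 4, sign kept]
  = (168/1765)    [8993 ≡ 168 mod 1765]
  = -(21/1765)    [1765 ≡ 5 mod 8 ⇒ (2/1765)^3 = -1]
  = -(1765/21)    [QR: 21 ≡ 1 mod 4, sign kept]
  = -(1/21)    [1765 ≡ 1 mod 21]
  = -1    [(1/21) = 1]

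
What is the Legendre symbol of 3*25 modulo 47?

1

By multiplicativity, (3·25/47) = (3/47)·(25/47).
First factor (3/47):
Both 3 ≡ 3 and 47 ≡ 3 (mod 4), so reciprocity gives (3/47) = -(47/3). Reduce: 47 ≡ 2 (mod 3). Now have -(2/3).
Factor out 2: 2 = 2. Since 3 ≡ 3 (mod 8), (2/3) = -1. Now have (1/3).
(1/3) = 1. Collecting the sign factors: 1.
Second factor (25/47):
25 ≡ 1 (mod 4), so quadratic reciprocity gives (25/47) = (47/25). Reduce: 47 ≡ 22 (mod 25). Now have (22/25).
Factor out 2: 22 = 2·11. Since 25 ≡ 1 (mod 8), (2/25) = +1. Now have (11/25).
25 ≡ 1 (mod 4), so quadratic reciprocity gives (11/25) = (25/11). Reduce: 25 ≡ 3 (mod 11). Now have (3/11).
Both 3 ≡ 3 and 11 ≡ 3 (mod 4), so reciprocity gives (3/11) = -(11/3). Reduce: 11 ≡ 2 (mod 3). Now have -(2/3).
Factor out 2: 2 = 2. Since 3 ≡ 3 (mod 8), (2/3) = -1. Now have (1/3).
(1/3) = 1. Collecting the sign factors: 1.
Product: (1)·(1) = 1.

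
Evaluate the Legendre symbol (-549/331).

Reduce the numerator: -549 ≡ 113 (mod 331), so (-549/331) = (113/331).
113 ≡ 1 (mod 4), so quadratic reciprocity gives (113/331) = (331/113). Reduce: 331 ≡ 105 (mod 113). Now have (105/113).
105 ≡ 1 (mod 4), so quadratic reciprocity gives (105/113) = (113/105). Reduce: 113 ≡ 8 (mod 105). Now have (8/105).
Factor out 2: 8 = 2^3. Since 105 ≡ 1 (mod 8), (2/105) = +1, and (2/105)^3 = +1. Now have (1/105).
(1/105) = 1. Collecting the sign factors: 1.

1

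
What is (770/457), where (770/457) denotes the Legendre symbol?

Reduce the numerator: 770 ≡ 313 (mod 457), so (770/457) = (313/457).
313 ≡ 1 (mod 4), so quadratic reciprocity gives (313/457) = (457/313). Reduce: 457 ≡ 144 (mod 313). Now have (144/313).
Factor out 2: 144 = 2^4·9. Since 313 ≡ 1 (mod 8), (2/313) = +1, and (2/313)^4 = +1. Now have (9/313).
9 ≡ 1 (mod 4), so quadratic reciprocity gives (9/313) = (313/9). Reduce: 313 ≡ 7 (mod 9). Now have (7/9).
9 ≡ 1 (mod 4), so quadratic reciprocity gives (7/9) = (9/7). Reduce: 9 ≡ 2 (mod 7). Now have (2/7).
Factor out 2: 2 = 2. Since 7 ≡ 7 (mod 8), (2/7) = +1. Now have (1/7).
(1/7) = 1. Collecting the sign factors: 1.

1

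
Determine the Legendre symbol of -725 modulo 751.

(-725/751)
  = (26/751)    [-725 ≡ 26 mod 751]
  = (13/751)    [751 ≡ 7 mod 8 ⇒ (2/751) = +1]
  = (751/13)    [QR: 13 ≡ 1 mod 4, sign kept]
  = (10/13)    [751 ≡ 10 mod 13]
  = -(5/13)    [13 ≡ 5 mod 8 ⇒ (2/13) = -1]
  = -(13/5)    [QR: 5 ≡ 1 mod 4, sign kept]
  = -(3/5)    [13 ≡ 3 mod 5]
  = -(5/3)    [QR: 5 ≡ 1 mod 4, sign kept]
  = -(2/3)    [5 ≡ 2 mod 3]
  = (1/3)    [3 ≡ 3 mod 8 ⇒ (2/3) = -1]
  = 1    [(1/3) = 1]

1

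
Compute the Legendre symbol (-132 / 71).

Reduce the numerator: -132 ≡ 10 (mod 71), so (-132 / 71) = (10 / 71).
Factor out 2: 10 = 2·5. Since 71 ≡ 7 (mod 8), (2 / 71) = +1. Now have (5 / 71).
5 ≡ 1 (mod 4), so quadratic reciprocity gives (5 / 71) = (71 / 5). Reduce: 71 ≡ 1 (mod 5). Now have (1 / 5).
(1 / 5) = 1. Collecting the sign factors: 1.

1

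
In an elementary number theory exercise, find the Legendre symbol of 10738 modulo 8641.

-1

Reduce the numerator: 10738 ≡ 2097 (mod 8641), so (10738|8641) = (2097|8641).
2097 ≡ 1 (mod 4), so quadratic reciprocity gives (2097|8641) = (8641|2097). Reduce: 8641 ≡ 253 (mod 2097). Now have (253|2097).
253 ≡ 1 (mod 4), so quadratic reciprocity gives (253|2097) = (2097|253). Reduce: 2097 ≡ 73 (mod 253). Now have (73|253).
73 ≡ 1 (mod 4), so quadratic reciprocity gives (73|253) = (253|73). Reduce: 253 ≡ 34 (mod 73). Now have (34|73).
Factor out 2: 34 = 2·17. Since 73 ≡ 1 (mod 8), (2|73) = +1. Now have (17|73).
17 ≡ 1 (mod 4), so quadratic reciprocity gives (17|73) = (73|17). Reduce: 73 ≡ 5 (mod 17). Now have (5|17).
5 ≡ 1 (mod 4), so quadratic reciprocity gives (5|17) = (17|5). Reduce: 17 ≡ 2 (mod 5). Now have (2|5).
Factor out 2: 2 = 2. Since 5 ≡ 5 (mod 8), (2|5) = -1. Now have -(1|5).
(1|5) = 1. Collecting the sign factors: -1.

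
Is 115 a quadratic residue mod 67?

(115/67)
  = (48/67)    [115 ≡ 48 mod 67]
  = (3/67)    [67 ≡ 3 mod 8 ⇒ (2/67)^4 = +1]
  = -(67/3)    [QR: both ≡ 3 mod 4, sign flips]
  = -(1/3)    [67 ≡ 1 mod 3]
  = -1    [(1/3) = 1]
The Legendre symbol is -1, so x^2 ≡ 115 (mod 67) has no solution.

no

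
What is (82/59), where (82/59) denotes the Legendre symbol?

(82/59)
  = (23/59)    [82 ≡ 23 mod 59]
  = -(59/23)    [QR: both ≡ 3 mod 4, sign flips]
  = -(13/23)    [59 ≡ 13 mod 23]
  = -(23/13)    [QR: 13 ≡ 1 mod 4, sign kept]
  = -(10/13)    [23 ≡ 10 mod 13]
  = (5/13)    [13 ≡ 5 mod 8 ⇒ (2/13) = -1]
  = (13/5)    [QR: 5 ≡ 1 mod 4, sign kept]
  = (3/5)    [13 ≡ 3 mod 5]
  = (5/3)    [QR: 5 ≡ 1 mod 4, sign kept]
  = (2/3)    [5 ≡ 2 mod 3]
  = -(1/3)    [3 ≡ 3 mod 8 ⇒ (2/3) = -1]
  = -1    [(1/3) = 1]

-1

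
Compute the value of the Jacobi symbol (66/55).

0

Reduce the numerator: 66 ≡ 11 (mod 55), so (66/55) = (11/55).
Both 11 ≡ 3 and 55 ≡ 3 (mod 4), so reciprocity gives (11/55) = -(55/11). Reduce: 55 ≡ 0 (mod 11). Now have -(0/11).
The numerator is now 0 with denominator 11 > 1: the symbol is 0.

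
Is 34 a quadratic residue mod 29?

(34/29)
  = (5/29)    [34 ≡ 5 mod 29]
  = (29/5)    [QR: 5 ≡ 1 mod 4, sign kept]
  = (4/5)    [29 ≡ 4 mod 5]
  = (1/5)    [5 ≡ 5 mod 8 ⇒ (2/5)^2 = +1]
  = 1    [(1/5) = 1]
(34/29) = 1, and 29 is prime, so 34 is a quadratic residue mod 29.

yes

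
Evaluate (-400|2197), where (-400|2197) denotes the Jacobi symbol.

1

(-400|2197)
  = (400|2197)    [2197 ≡ 1 mod 4 ⇒ (-1|2197) = +1]
  = (25|2197)    [2197 ≡ 5 mod 8 ⇒ (2|2197)^4 = +1]
  = (2197|25)    [QR: 25 ≡ 1 mod 4, sign kept]
  = (22|25)    [2197 ≡ 22 mod 25]
  = (11|25)    [25 ≡ 1 mod 8 ⇒ (2|25) = +1]
  = (25|11)    [QR: 25 ≡ 1 mod 4, sign kept]
  = (3|11)    [25 ≡ 3 mod 11]
  = -(11|3)    [QR: both ≡ 3 mod 4, sign flips]
  = -(2|3)    [11 ≡ 2 mod 3]
  = (1|3)    [3 ≡ 3 mod 8 ⇒ (2|3) = -1]
  = 1    [(1|3) = 1]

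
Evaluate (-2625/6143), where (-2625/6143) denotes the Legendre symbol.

Reduce the numerator: -2625 ≡ 3518 (mod 6143), so (-2625/6143) = (3518/6143).
Factor out 2: 3518 = 2·1759. Since 6143 ≡ 7 (mod 8), (2/6143) = +1. Now have (1759/6143).
Both 1759 ≡ 3 and 6143 ≡ 3 (mod 4), so reciprocity gives (1759/6143) = -(6143/1759). Reduce: 6143 ≡ 866 (mod 1759). Now have -(866/1759).
Factor out 2: 866 = 2·433. Since 1759 ≡ 7 (mod 8), (2/1759) = +1. Now have -(433/1759).
433 ≡ 1 (mod 4), so quadratic reciprocity gives (433/1759) = (1759/433). Reduce: 1759 ≡ 27 (mod 433). Now have -(27/433).
433 ≡ 1 (mod 4), so quadratic reciprocity gives (27/433) = (433/27). Reduce: 433 ≡ 1 (mod 27). Now have -(1/27).
(1/27) = 1. Collecting the sign factors: -1.

-1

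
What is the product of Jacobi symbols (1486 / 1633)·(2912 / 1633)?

By multiplicativity, (1486·2912 / 1633) = (1486 / 1633)·(2912 / 1633).
First factor (1486 / 1633):
Factor out 2: 1486 = 2·743. Since 1633 ≡ 1 (mod 8), (2 / 1633) = +1. Now have (743 / 1633).
1633 ≡ 1 (mod 4), so quadratic reciprocity gives (743 / 1633) = (1633 / 743). Reduce: 1633 ≡ 147 (mod 743). Now have (147 / 743).
Both 147 ≡ 3 and 743 ≡ 3 (mod 4), so reciprocity gives (147 / 743) = -(743 / 147). Reduce: 743 ≡ 8 (mod 147). Now have -(8 / 147).
Factor out 2: 8 = 2^3. Since 147 ≡ 3 (mod 8), (2 / 147) = -1, and (2 / 147)^3 = -1. Now have (1 / 147).
(1 / 147) = 1. Collecting the sign factors: 1.
Second factor (2912 / 1633):
Reduce the numerator: 2912 ≡ 1279 (mod 1633), so (2912 / 1633) = (1279 / 1633).
1633 ≡ 1 (mod 4), so quadratic reciprocity gives (1279 / 1633) = (1633 / 1279). Reduce: 1633 ≡ 354 (mod 1279). Now have (354 / 1279).
Factor out 2: 354 = 2·177. Since 1279 ≡ 7 (mod 8), (2 / 1279) = +1. Now have (177 / 1279).
177 ≡ 1 (mod 4), so quadratic reciprocity gives (177 / 1279) = (1279 / 177). Reduce: 1279 ≡ 40 (mod 177). Now have (40 / 177).
Factor out 2: 40 = 2^3·5. Since 177 ≡ 1 (mod 8), (2 / 177) = +1, and (2 / 177)^3 = +1. Now have (5 / 177).
5 ≡ 1 (mod 4), so quadratic reciprocity gives (5 / 177) = (177 / 5). Reduce: 177 ≡ 2 (mod 5). Now have (2 / 5).
Factor out 2: 2 = 2. Since 5 ≡ 5 (mod 8), (2 / 5) = -1. Now have -(1 / 5).
(1 / 5) = 1. Collecting the sign factors: -1.
Product: (1)·(-1) = -1.

-1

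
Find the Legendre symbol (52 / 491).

1

(52 / 491)
  = (13 / 491)    [491 ≡ 3 mod 8 ⇒ (2 / 491)^2 = +1]
  = (491 / 13)    [QR: 13 ≡ 1 mod 4, sign kept]
  = (10 / 13)    [491 ≡ 10 mod 13]
  = -(5 / 13)    [13 ≡ 5 mod 8 ⇒ (2 / 13) = -1]
  = -(13 / 5)    [QR: 5 ≡ 1 mod 4, sign kept]
  = -(3 / 5)    [13 ≡ 3 mod 5]
  = -(5 / 3)    [QR: 5 ≡ 1 mod 4, sign kept]
  = -(2 / 3)    [5 ≡ 2 mod 3]
  = (1 / 3)    [3 ≡ 3 mod 8 ⇒ (2 / 3) = -1]
  = 1    [(1 / 3) = 1]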